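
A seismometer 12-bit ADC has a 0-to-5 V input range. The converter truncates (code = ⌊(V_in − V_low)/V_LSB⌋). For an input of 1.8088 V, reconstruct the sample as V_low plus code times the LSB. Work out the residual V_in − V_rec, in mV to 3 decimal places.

One LSB is 5 V / 4096 = 1.221 mV.
Scaled input = 1481.7690 LSBs, so code = 1481.
V_rec = 0 + 1481·0.0012207 = 1.8078613 V.
V_in − V_rec = 0.000938672 V = 0.939 mV.

0.939 mV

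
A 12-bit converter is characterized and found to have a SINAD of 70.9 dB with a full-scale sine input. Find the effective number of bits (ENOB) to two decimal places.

11.49 bits

ENOB = (SINAD − 1.76) / 6.02 = (70.9 − 1.76)/6.02 = 11.485.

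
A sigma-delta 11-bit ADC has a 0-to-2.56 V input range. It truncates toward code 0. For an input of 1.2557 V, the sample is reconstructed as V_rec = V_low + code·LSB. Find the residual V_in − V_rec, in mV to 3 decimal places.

Step size: 2.56 V ÷ 2^11 = 1.250 mV.
(V_in − V_low)/LSB = (1.2557 − 0)/0.00125 = 1004.5600 → code 1004 (floor).
Code 1004 maps back to 0 + 1004×0.00125 V = 1.255 V.
V_in − V_rec = 0.0007 V = 0.700 mV.

0.700 mV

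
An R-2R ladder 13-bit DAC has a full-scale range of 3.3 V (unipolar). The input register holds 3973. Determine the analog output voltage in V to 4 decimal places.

LSB = 3.3 V / 2^13 = 402.83 µV.
V_out = 0 + 3973 × 0.000402832 V = 1.60045 V.

1.6005 V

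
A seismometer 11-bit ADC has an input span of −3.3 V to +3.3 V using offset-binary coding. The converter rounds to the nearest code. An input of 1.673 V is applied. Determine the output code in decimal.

Full-scale span = 6.6 V; LSB = 6.6/2^11 = 3.223 mV.
(1.673 − (−3.3)) / 0.00322266 = 1543.137 LSBs.
round(1543.137) = 1543.

code 1543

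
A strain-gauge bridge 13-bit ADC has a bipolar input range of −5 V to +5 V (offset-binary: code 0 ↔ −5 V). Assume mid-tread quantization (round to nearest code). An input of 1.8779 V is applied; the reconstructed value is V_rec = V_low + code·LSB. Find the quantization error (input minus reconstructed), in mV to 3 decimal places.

LSB = 10/2^13 = 1.221 mV.
(V_in − V_low)/LSB = (1.8779 − (−5))/0.0012207 = 5634.3757 → code 5634 (round).
Code 5634 maps back to (−5) + 5634×0.0012207 V = 1.8774414 V.
Difference: 0.000458594 V → 0.459 mV.

0.459 mV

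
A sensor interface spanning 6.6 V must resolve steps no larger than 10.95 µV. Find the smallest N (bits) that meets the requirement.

20 bits

Number of steps required ≥ 6.6 V / 10.95 µV = 602739.73.
Need 2^N ≥ 602739.73; 2^19 = 524288, 2^20 = 1048576.
Minimum N = 20.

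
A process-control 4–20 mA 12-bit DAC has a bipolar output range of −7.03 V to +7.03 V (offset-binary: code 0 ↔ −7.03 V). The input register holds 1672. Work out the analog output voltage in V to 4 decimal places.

-1.2907 V

LSB = 14.06 V / 2^12 = 3.433 mV.
V_out = (−7.03) + 1672 × 0.00343262 V = -1.29066 V.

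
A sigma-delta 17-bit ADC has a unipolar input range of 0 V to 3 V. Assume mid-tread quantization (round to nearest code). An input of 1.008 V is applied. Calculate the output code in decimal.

code 44040

With 131072 levels over 3 V, one step is 22.89 µV.
(1.008 − 0) / 2.28882e-05 = 44040.192 LSBs.
Round → code 44040.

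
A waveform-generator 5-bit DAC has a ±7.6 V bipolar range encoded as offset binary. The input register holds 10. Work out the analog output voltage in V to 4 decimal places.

LSB = 15.2 V / 2^5 = 475.000 mV.
V_out = (−7.6) + 10 × 0.475 V = -2.85 V.

-2.8500 V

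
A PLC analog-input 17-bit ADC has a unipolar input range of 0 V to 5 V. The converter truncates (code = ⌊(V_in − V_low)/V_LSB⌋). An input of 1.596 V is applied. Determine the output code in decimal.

code 41838

LSB = 5 V / 131072 = 38.15 µV.
(V_in − V_low)/LSB = (1.596 − 0) / 3.8147e-05 = 41838.182.
Floor → code 41838.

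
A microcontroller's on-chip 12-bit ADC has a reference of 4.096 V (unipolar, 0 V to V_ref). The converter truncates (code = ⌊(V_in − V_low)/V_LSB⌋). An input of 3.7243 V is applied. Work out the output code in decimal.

LSB = 4.096 V / 4096 = 1.000 mV.
(V_in − V_low)/LSB = (3.7243 − 0) / 0.001 = 3724.300.
So the output code is 3724.

code 3724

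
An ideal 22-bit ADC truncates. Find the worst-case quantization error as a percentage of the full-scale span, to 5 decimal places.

0.00002 %

Truncating → worst-case error = 1 LSB = V_FS/2^22, so 100/4194304 = 2.38419e-05 % of full scale.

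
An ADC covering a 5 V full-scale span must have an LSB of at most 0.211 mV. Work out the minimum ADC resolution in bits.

Number of steps required ≥ 5 V / 0.211 mV = 23696.68.
Need 2^N ≥ 23696.68; 2^14 = 16384, 2^15 = 32768.
Minimum N = 15.

15 bits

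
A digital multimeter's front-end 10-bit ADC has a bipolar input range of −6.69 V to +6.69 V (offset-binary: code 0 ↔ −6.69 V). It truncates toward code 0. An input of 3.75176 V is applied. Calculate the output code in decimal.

LSB = 13.38 V / 1024 = 13.066 mV.
(3.75176 − (−6.69)) / 0.0130664 = 799.130 LSBs.
So the output code is 799.

code 799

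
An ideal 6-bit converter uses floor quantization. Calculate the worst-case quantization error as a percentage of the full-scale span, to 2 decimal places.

1.56 %

Truncating → worst-case error = 1 LSB = V_FS/2^6, so 100/64 = 1.5625 % of full scale.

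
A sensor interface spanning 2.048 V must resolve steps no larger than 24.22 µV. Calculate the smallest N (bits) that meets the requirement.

17 bits

Number of steps required ≥ 2.048 V / 24.22 µV = 84558.22.
Need 2^N ≥ 84558.22; 2^16 = 65536, 2^17 = 131072.
Minimum N = 17.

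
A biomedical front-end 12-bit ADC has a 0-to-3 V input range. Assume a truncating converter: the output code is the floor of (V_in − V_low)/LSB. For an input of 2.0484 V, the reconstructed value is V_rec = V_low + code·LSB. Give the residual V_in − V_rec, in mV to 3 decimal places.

0.548 mV

Step size: 3 V ÷ 2^12 = 0.732 mV.
Scaled input = 2796.7488 LSBs, so code = 2796.
V_rec = 0 + 2796·0.000732422 = 2.0478516 V.
Difference: 0.000548437 V → 0.548 mV.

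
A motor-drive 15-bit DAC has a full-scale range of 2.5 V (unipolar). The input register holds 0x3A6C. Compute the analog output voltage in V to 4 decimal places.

1.1411 V

LSB = 2.5 V / 2^15 = 76.29 µV.
Code 0x3A6C = 14956 decimal.
V_out = 0 + 14956 × 7.62939e-05 V = 1.14105 V.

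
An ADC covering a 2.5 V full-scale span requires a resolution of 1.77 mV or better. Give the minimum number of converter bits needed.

Number of steps required ≥ 2.5 V / 1.77 mV = 1412.43.
Need 2^N ≥ 1412.43; 2^10 = 1024, 2^11 = 2048.
Minimum N = 11.

11 bits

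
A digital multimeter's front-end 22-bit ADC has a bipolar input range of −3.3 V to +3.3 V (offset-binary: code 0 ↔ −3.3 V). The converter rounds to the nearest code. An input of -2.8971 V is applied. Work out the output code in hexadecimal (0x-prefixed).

code 0x3E82B (decimal 256043)

Full-scale span = 6.6 V; LSB = 6.6/2^22 = 1.57 µV.
(V_in − V_low)/LSB = (-2.8971 − (−3.3)) / 1.57356e-06 = 256043.194.
So the output code is 256043.
In hexadecimal (0x-prefixed): 0x3E82B.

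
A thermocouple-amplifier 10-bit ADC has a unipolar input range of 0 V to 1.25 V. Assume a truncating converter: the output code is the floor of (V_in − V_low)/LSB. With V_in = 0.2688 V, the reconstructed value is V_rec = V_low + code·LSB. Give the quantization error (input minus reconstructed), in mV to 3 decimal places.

0.245 mV

LSB = 1.25/2^10 = 1.221 mV.
(0.2688 − 0)/0.0012207 = 220.2010; ⌊·⌋ gives code 220.
V_rec = 0 + 220·0.0012207 = 0.26855469 V.
Difference: 0.000245312 V → 0.245 mV.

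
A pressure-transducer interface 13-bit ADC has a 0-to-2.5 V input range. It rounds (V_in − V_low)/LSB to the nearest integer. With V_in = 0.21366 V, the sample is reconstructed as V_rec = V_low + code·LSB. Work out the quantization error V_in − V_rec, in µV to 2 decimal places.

36.95 µV

LSB = 2.5/2^13 = 305.18 µV.
(V_in − V_low)/LSB = (0.21366 − 0)/0.000305176 = 700.1211 → code 700 (round).
Code 700 maps back to 0 + 700×0.000305176 V = 0.21362305 V.
Difference: 3.69531e-05 V → 36.95 µV.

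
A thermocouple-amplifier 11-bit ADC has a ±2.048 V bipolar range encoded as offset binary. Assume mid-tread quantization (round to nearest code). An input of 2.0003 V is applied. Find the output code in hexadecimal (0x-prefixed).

LSB = 4.096 V / 2048 = 2.000 mV.
(2.0003 − (−2.048)) / 0.002 = 2024.150 LSBs.
round(2024.150) = 2024.
In hexadecimal (0x-prefixed): 0x7E8.

code 0x7E8 (decimal 2024)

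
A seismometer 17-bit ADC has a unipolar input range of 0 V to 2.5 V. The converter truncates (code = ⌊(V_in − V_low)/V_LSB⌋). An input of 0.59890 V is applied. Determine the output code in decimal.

code 31399

Full-scale span = 2.5 V; LSB = 2.5/2^17 = 19.07 µV.
(V_in − V_low)/LSB = (0.59890 − 0) / 1.90735e-05 = 31399.608.
Floor → code 31399.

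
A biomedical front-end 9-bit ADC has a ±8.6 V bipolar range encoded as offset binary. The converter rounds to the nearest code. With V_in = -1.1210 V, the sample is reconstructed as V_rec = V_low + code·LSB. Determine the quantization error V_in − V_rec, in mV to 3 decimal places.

-12.406 mV

One LSB is 17.2 V / 512 = 33.594 mV.
Scaled input = 222.6307 LSBs, so code = 223.
V_rec = (−8.6) + 223·0.0335937 = -1.1085938 V.
V_in − V_rec = -0.0124063 V = -12.406 mV.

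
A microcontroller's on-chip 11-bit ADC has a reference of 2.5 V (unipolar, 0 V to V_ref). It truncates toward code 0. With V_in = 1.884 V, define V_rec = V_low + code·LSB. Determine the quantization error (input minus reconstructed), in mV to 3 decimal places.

0.455 mV

Step size: 2.5 V ÷ 2^11 = 1.221 mV.
(1.884 − 0)/0.0012207 = 1543.3728; ⌊·⌋ gives code 1543.
Reconstructed: 1.8835449 V.
Error = 1.884 − 1.8835449 = 0.000455078 V = 0.455 mV.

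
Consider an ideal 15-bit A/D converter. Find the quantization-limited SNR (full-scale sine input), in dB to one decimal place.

SNR ≈ 6.02·N + 1.76 dB = 6.02·15 + 1.76 = 92.06 dB.

92.1 dB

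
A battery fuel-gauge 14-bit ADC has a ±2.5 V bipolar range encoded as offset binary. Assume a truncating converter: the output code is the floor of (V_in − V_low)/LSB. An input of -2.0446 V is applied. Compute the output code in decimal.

code 1492

With 16384 levels over 5 V, one step is 305.18 µV.
(-2.0446 − (−2.5)) / 0.000305176 = 1492.255 LSBs.
Floor → code 1492.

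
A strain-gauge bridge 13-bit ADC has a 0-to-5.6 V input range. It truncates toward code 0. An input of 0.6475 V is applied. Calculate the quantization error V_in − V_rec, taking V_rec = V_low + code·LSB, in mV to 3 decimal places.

0.137 mV

LSB = 5.6/2^13 = 0.684 mV.
Scaled input = 947.2000 LSBs, so code = 947.
Reconstructed: 0.64736328 V.
Difference: 0.000136719 V → 0.137 mV.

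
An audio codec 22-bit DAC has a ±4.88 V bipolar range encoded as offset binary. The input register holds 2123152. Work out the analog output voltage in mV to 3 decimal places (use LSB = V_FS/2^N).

60.501 mV

LSB = 9.76 V / 2^22 = 2.33 µV.
V_out = (−4.88) + 2123152 × 2.32697e-06 V = 0.0605011 V.
= 60.501 mV.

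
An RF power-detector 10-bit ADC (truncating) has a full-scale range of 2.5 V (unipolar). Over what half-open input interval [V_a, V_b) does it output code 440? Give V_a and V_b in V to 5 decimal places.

[1.07422 V, 1.07666 V)

LSB = 2.5/2^10 = 2.441 mV.
V_a = V_low + 440·LSB = 1.07422 V; V_b = V_low + 441·LSB = 1.07666 V.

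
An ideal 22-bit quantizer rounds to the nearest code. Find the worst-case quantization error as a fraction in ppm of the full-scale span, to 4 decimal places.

0.1192 ppm

Rounding → worst-case error = ½ LSB = V_FS/2^23, so 1e+06/8388608 = 0.119209 ppm of full scale.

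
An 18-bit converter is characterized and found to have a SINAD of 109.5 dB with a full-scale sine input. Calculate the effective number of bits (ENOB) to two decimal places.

ENOB = (SINAD − 1.76) / 6.02 = (109.5 − 1.76)/6.02 = 17.897.

17.90 bits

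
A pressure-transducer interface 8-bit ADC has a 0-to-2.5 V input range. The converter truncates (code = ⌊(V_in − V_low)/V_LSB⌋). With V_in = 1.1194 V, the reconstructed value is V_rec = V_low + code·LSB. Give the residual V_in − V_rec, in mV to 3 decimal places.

LSB = 2.5/2^8 = 9.766 mV.
Scaled input = 114.6266 LSBs, so code = 114.
Reconstructed: 1.1132812 V.
Error = 1.1194 − 1.1132812 = 0.00611875 V = 6.119 mV.

6.119 mV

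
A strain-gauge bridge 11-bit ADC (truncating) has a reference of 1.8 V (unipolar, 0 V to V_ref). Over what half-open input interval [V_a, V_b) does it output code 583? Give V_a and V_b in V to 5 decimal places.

[0.51240 V, 0.51328 V)

LSB = 1.8/2^11 = 0.879 mV.
V_a = V_low + 583·LSB = 0.512402 V; V_b = V_low + 584·LSB = 0.513281 V.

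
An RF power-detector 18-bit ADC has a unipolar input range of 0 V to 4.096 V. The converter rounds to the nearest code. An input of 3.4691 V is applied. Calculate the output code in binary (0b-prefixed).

LSB = 4.096 V / 262144 = 15.62 µV.
(3.4691 − 0) / 1.5625e-05 = 222022.400 LSBs.
round(222022.400) = 222022.
In binary (0b-prefixed): 0b110110001101000110.

code 0b110110001101000110 (decimal 222022)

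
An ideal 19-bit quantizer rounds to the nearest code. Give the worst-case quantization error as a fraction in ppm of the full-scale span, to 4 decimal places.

0.9537 ppm

Rounding → worst-case error = ½ LSB = V_FS/2^20, so 1e+06/1048576 = 0.953674 ppm of full scale.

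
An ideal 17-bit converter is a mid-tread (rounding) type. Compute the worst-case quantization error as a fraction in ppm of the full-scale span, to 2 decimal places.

Rounding → worst-case error = ½ LSB = V_FS/2^18, so 1e+06/262144 = 3.8147 ppm of full scale.

3.81 ppm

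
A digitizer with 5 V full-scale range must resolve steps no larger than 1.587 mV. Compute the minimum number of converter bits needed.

12 bits

Number of steps required ≥ 5 V / 1.587 mV = 3150.60.
Need 2^N ≥ 3150.60; 2^11 = 2048, 2^12 = 4096.
Minimum N = 12.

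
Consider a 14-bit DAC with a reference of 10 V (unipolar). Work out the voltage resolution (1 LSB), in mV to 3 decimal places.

Full-scale span = 10 V.
LSB = 10 / 2^14 = 10 / 16384 = 0.000610352 V = 0.610 mV.

0.610 mV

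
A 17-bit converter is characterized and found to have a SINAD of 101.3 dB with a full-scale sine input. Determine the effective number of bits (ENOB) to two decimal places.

16.53 bits

ENOB = (SINAD − 1.76) / 6.02 = (101.3 − 1.76)/6.02 = 16.535.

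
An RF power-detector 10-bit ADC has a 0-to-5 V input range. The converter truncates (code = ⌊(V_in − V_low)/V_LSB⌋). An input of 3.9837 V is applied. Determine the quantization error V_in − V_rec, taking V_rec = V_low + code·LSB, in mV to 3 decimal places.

LSB = 5/2^10 = 4.883 mV.
(3.9837 − 0)/0.00488281 = 815.8618; ⌊·⌋ gives code 815.
V_rec = 0 + 815·0.00488281 = 3.9794922 V.
V_in − V_rec = 0.00420781 V = 4.208 mV.

4.208 mV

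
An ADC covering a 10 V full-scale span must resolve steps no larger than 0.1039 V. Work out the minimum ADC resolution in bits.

7 bits

Number of steps required ≥ 10 V / 0.1039 V = 96.25.
Need 2^N ≥ 96.25; 2^6 = 64, 2^7 = 128.
Minimum N = 7.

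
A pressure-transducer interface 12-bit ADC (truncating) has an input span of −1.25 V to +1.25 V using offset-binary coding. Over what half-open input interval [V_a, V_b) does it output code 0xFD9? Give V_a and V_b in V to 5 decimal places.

[1.22620 V, 1.22681 V)

LSB = 2.5/2^12 = 0.610 mV.
Code 0xFD9 = 4057 decimal.
V_a = V_low + 4057·LSB = 1.2262 V; V_b = V_low + 4058·LSB = 1.22681 V.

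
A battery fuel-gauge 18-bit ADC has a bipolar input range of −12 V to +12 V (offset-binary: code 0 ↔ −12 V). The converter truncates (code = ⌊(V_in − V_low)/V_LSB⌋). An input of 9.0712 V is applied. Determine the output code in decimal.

With 262144 levels over 24 V, one step is 91.55 µV.
(V_in − V_low)/LSB = (9.0712 − (−12)) / 9.15527e-05 = 230153.694.
⌊·⌋(230153.694) = 230153.

code 230153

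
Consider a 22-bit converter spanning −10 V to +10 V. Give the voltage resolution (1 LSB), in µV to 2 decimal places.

4.77 µV

Full-scale span = 20 V.
LSB = 20 / 2^22 = 20 / 4194304 = 4.76837e-06 V = 4.77 µV.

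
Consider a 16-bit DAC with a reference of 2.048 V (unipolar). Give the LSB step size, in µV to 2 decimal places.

Full-scale span = 2.048 V.
LSB = 2.048 / 2^16 = 2.048 / 65536 = 3.125e-05 V = 31.25 µV.

31.25 µV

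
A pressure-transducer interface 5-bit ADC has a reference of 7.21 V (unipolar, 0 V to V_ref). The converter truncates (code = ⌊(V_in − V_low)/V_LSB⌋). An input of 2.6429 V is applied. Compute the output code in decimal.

code 11

Full-scale span = 7.21 V; LSB = 7.21/2^5 = 225.312 mV.
(2.6429 − 0) / 0.225312 = 11.730 LSBs.
So the output code is 11.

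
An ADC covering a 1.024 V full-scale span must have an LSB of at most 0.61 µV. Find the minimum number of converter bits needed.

Number of steps required ≥ 1.024 V / 0.61 µV = 1678688.52.
Need 2^N ≥ 1678688.52; 2^20 = 1048576, 2^21 = 2097152.
Minimum N = 21.

21 bits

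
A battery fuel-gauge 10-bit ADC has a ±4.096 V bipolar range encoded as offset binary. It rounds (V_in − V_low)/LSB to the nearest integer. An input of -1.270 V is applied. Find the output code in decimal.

code 353

Full-scale span = 8.192 V; LSB = 8.192/2^10 = 8.000 mV.
Input sits at 353.250 steps above V_low.
Round → code 353.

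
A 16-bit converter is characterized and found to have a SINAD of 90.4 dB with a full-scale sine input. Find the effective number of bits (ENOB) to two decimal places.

ENOB = (SINAD − 1.76) / 6.02 = (90.4 − 1.76)/6.02 = 14.724.

14.72 bits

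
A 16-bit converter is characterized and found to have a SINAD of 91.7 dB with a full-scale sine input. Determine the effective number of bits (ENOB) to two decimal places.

ENOB = (SINAD − 1.76) / 6.02 = (91.7 − 1.76)/6.02 = 14.940.

14.94 bits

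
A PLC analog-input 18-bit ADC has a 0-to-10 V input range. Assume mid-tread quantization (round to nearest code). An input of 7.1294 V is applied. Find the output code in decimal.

code 186893

LSB = 10 V / 262144 = 38.15 µV.
Input sits at 186892.943 steps above V_low.
Round → code 186893.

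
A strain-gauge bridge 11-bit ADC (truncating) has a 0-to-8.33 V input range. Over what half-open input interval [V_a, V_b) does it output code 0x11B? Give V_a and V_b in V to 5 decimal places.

[1.15107 V, 1.15514 V)

LSB = 8.33/2^11 = 4.067 mV.
Code 0x11B = 283 decimal.
V_a = V_low + 283·LSB = 1.15107 V; V_b = V_low + 284·LSB = 1.15514 V.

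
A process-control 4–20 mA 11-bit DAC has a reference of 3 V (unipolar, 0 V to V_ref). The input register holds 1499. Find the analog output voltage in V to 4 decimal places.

2.1958 V

LSB = 3 V / 2^11 = 1.465 mV.
V_out = 0 + 1499 × 0.00146484 V = 2.1958 V.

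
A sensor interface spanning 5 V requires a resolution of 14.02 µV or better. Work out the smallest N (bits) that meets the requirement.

Number of steps required ≥ 5 V / 14.02 µV = 356633.38.
Need 2^N ≥ 356633.38; 2^18 = 262144, 2^19 = 524288.
Minimum N = 19.

19 bits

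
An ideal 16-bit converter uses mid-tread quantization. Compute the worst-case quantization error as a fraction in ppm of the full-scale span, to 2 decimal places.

Rounding → worst-case error = ½ LSB = V_FS/2^17, so 1e+06/131072 = 7.62939 ppm of full scale.

7.63 ppm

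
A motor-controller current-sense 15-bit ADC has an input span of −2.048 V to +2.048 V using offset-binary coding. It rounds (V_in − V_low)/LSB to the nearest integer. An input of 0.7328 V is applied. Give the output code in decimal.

With 32768 levels over 4.096 V, one step is 125.00 µV.
(0.7328 − (−2.048)) / 0.000125 = 22246.400 LSBs.
round(22246.400) = 22246.

code 22246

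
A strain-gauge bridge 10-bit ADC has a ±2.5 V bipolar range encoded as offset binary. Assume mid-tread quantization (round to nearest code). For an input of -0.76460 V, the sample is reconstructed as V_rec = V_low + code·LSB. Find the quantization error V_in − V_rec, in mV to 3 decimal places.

LSB = 5/2^10 = 4.883 mV.
(-0.76460 − (−2.5))/0.00488281 = 355.4099; round gives code 355.
Reconstructed: -0.76660156 V.
V_in − V_rec = 0.00200156 V = 2.002 mV.

2.002 mV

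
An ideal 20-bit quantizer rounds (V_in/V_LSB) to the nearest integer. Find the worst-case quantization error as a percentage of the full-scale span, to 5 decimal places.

0.00005 %

Rounding → worst-case error = ½ LSB = V_FS/2^21, so 100/2097152 = 4.76837e-05 % of full scale.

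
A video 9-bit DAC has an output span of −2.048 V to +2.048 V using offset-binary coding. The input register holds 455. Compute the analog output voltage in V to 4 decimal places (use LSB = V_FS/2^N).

1.5920 V

LSB = 4.096 V / 2^9 = 8.000 mV.
V_out = (−2.048) + 455 × 0.008 V = 1.592 V.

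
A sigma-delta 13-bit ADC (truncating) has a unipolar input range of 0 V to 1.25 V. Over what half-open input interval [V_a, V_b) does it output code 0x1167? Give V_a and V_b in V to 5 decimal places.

LSB = 1.25/2^13 = 152.59 µV.
Code 0x1167 = 4455 decimal.
V_a = V_low + 4455·LSB = 0.679779 V; V_b = V_low + 4456·LSB = 0.679932 V.

[0.67978 V, 0.67993 V)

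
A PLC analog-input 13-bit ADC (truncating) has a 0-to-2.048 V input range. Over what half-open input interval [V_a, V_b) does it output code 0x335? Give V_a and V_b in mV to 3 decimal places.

LSB = 2.048/2^13 = 250.00 µV.
Code 0x335 = 821 decimal.
V_a = V_low + 821·LSB = 0.20525 V; V_b = V_low + 822·LSB = 0.2055 V.

[205.250 mV, 205.500 mV)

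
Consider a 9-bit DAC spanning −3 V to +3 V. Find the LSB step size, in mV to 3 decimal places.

11.719 mV

Full-scale span = 6 V.
LSB = 6 / 2^9 = 6 / 512 = 0.0117188 V = 11.719 mV.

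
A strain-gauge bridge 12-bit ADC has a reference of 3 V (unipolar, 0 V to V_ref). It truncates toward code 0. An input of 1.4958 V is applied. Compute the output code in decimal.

code 2042

LSB = 3 V / 4096 = 0.732 mV.
Input sits at 2042.266 steps above V_low.
Floor → code 2042.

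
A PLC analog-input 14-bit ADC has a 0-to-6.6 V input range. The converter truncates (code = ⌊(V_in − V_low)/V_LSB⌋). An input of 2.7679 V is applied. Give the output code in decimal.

With 16384 levels over 6.6 V, one step is 402.83 µV.
(V_in − V_low)/LSB = (2.7679 − 0) / 0.000402832 = 6871.102.
So the output code is 6871.

code 6871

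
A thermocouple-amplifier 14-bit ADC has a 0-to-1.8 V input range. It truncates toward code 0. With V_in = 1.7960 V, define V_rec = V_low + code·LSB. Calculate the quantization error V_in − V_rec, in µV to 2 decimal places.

64.94 µV

LSB = 1.8/2^14 = 109.86 µV.
(V_in − V_low)/LSB = (1.7960 − 0)/0.000109863 = 16347.5911 → code 16347 (floor).
Code 16347 maps back to 0 + 16347×0.000109863 V = 1.7959351 V.
Difference: 6.49414e-05 V → 64.94 µV.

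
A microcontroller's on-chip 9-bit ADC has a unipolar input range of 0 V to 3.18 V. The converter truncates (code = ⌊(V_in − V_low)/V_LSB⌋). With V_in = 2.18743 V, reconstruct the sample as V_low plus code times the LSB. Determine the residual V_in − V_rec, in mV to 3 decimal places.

1.180 mV

LSB = 3.18/2^9 = 6.211 mV.
(V_in − V_low)/LSB = (2.18743 − 0)/0.00621094 = 352.1900 → code 352 (floor).
Code 352 maps back to 0 + 352×0.00621094 V = 2.18625 V.
Difference: 0.00118 V → 1.180 mV.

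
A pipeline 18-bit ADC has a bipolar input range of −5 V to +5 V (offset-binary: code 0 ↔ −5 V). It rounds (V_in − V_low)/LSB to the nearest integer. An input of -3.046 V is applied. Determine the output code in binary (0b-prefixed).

code 0b1100100000010111 (decimal 51223)

LSB = 10 V / 262144 = 38.15 µV.
Input sits at 51222.938 steps above V_low.
round(51222.938) = 51223.
In binary (0b-prefixed): 0b1100100000010111.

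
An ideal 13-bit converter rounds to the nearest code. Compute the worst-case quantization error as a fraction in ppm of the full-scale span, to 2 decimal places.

61.04 ppm

Rounding → worst-case error = ½ LSB = V_FS/2^14, so 1e+06/16384 = 61.0352 ppm of full scale.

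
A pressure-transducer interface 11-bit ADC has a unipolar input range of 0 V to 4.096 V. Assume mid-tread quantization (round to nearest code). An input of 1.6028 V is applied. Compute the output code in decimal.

code 801

LSB = 4.096 V / 2048 = 2.000 mV.
(1.6028 − 0) / 0.002 = 801.400 LSBs.
round(801.400) = 801.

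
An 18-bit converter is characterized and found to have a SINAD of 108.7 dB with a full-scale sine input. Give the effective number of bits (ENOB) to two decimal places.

17.76 bits

ENOB = (SINAD − 1.76) / 6.02 = (108.7 − 1.76)/6.02 = 17.764.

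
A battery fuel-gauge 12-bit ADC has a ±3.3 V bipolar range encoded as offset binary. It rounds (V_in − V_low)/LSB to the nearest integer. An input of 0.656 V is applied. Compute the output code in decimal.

With 4096 levels over 6.6 V, one step is 1.611 mV.
Input sits at 2455.118 steps above V_low.
Round → code 2455.

code 2455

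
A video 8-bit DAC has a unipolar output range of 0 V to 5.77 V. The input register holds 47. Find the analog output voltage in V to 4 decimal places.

LSB = 5.77 V / 2^8 = 22.539 mV.
V_out = 0 + 47 × 0.0225391 V = 1.05934 V.

1.0593 V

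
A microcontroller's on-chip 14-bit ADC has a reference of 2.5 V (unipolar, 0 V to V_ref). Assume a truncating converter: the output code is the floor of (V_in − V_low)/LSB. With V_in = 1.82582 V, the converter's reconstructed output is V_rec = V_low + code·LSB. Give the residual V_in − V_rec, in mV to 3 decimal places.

Step size: 2.5 V ÷ 2^14 = 152.59 µV.
Scaled input = 11965.6940 LSBs, so code = 11965.
Reconstructed: 1.8257141 V.
Error = 1.82582 − 1.8257141 = 0.000105889 V = 0.106 mV.

0.106 mV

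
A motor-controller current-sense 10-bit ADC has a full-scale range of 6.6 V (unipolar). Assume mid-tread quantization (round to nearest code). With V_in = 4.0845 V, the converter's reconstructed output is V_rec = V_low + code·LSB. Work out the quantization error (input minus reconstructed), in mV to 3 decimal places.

-1.828 mV

One LSB is 6.6 V / 1024 = 6.445 mV.
(V_in − V_low)/LSB = (4.0845 − 0)/0.00644531 = 633.7164 → code 634 (round).
Code 634 maps back to 0 + 634×0.00644531 V = 4.0863281 V.
Difference: -0.00182813 V → -1.828 mV.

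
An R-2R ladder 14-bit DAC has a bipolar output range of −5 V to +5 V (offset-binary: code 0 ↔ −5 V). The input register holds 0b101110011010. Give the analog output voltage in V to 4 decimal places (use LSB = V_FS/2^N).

LSB = 10 V / 2^14 = 0.610 mV.
Code 0b101110011010 = 2970 decimal.
V_out = (−5) + 2970 × 0.000610352 V = -3.18726 V.

-3.1873 V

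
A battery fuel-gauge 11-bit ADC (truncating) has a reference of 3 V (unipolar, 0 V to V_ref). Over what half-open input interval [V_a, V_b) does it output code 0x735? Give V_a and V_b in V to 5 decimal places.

[2.70264 V, 2.70410 V)

LSB = 3/2^11 = 1.465 mV.
Code 0x735 = 1845 decimal.
V_a = V_low + 1845·LSB = 2.70264 V; V_b = V_low + 1846·LSB = 2.7041 V.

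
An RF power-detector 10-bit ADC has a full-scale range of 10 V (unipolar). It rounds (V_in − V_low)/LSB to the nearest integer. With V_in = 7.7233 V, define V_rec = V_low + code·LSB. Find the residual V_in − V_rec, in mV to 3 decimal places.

-1.309 mV

LSB = 10/2^10 = 9.766 mV.
(7.7233 − 0)/0.00976562 = 790.8659; round gives code 791.
Reconstructed: 7.7246094 V.
Difference: -0.00130937 V → -1.309 mV.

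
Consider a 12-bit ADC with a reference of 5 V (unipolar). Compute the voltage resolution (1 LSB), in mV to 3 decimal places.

Full-scale span = 5 V.
LSB = 5 / 2^12 = 5 / 4096 = 0.0012207 V = 1.221 mV.

1.221 mV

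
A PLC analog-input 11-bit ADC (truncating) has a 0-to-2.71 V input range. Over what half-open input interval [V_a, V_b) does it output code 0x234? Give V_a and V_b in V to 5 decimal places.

[0.74631 V, 0.74763 V)

LSB = 2.71/2^11 = 1.323 mV.
Code 0x234 = 564 decimal.
V_a = V_low + 564·LSB = 0.746309 V; V_b = V_low + 565·LSB = 0.747632 V.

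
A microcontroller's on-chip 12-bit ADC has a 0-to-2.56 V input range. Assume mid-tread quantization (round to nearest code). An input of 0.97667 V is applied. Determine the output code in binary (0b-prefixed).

code 0b11000011011 (decimal 1563)

LSB = 2.56 V / 4096 = 0.625 mV.
(0.97667 − 0) / 0.000625 = 1562.672 LSBs.
round(1562.672) = 1563.
In binary (0b-prefixed): 0b11000011011.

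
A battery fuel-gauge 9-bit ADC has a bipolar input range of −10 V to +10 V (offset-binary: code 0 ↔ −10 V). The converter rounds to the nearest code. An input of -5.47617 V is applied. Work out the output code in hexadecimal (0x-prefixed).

Full-scale span = 20 V; LSB = 20/2^9 = 39.062 mV.
(V_in − V_low)/LSB = (-5.47617 − (−10)) / 0.0390625 = 115.810.
Round → code 116.
In hexadecimal (0x-prefixed): 0x74.

code 0x74 (decimal 116)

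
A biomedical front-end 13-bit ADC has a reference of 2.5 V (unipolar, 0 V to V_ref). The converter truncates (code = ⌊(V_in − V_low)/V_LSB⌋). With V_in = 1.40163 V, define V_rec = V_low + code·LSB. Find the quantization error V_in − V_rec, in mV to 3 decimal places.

0.263 mV

Step size: 2.5 V ÷ 2^13 = 305.18 µV.
(V_in − V_low)/LSB = (1.40163 − 0)/0.000305176 = 4592.8612 → code 4592 (floor).
V_rec = 0 + 4592·0.000305176 = 1.4013672 V.
Difference: 0.000262813 V → 0.263 mV.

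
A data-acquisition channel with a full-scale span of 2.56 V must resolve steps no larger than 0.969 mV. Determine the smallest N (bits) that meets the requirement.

Number of steps required ≥ 2.56 V / 0.969 mV = 2641.90.
Need 2^N ≥ 2641.90; 2^11 = 2048, 2^12 = 4096.
Minimum N = 12.

12 bits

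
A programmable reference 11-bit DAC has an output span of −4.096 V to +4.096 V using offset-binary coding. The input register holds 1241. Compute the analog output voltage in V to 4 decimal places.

0.8680 V

LSB = 8.192 V / 2^11 = 4.000 mV.
V_out = (−4.096) + 1241 × 0.004 V = 0.868 V.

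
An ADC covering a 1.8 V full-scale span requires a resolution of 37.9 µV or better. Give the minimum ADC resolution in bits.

16 bits

Number of steps required ≥ 1.8 V / 37.9 µV = 47493.40.
Need 2^N ≥ 47493.40; 2^15 = 32768, 2^16 = 65536.
Minimum N = 16.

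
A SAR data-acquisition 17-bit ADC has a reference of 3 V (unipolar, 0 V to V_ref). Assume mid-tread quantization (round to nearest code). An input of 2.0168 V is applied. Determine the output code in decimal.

code 88115

LSB = 3 V / 131072 = 22.89 µV.
(2.0168 − 0) / 2.28882e-05 = 88115.337 LSBs.
Round → code 88115.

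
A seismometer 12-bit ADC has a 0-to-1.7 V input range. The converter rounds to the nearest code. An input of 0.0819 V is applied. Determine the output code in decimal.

LSB = 1.7 V / 4096 = 415.04 µV.
(0.0819 − 0) / 0.000415039 = 197.331 LSBs.
round(197.331) = 197.

code 197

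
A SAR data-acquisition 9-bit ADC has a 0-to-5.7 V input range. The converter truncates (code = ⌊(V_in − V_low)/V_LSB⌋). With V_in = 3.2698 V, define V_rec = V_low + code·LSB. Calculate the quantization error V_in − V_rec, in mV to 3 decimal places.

LSB = 5.7/2^9 = 11.133 mV.
Scaled input = 293.7084 LSBs, so code = 293.
V_rec = 0 + 293·0.0111328 = 3.2619141 V.
V_in − V_rec = 0.00788594 V = 7.886 mV.

7.886 mV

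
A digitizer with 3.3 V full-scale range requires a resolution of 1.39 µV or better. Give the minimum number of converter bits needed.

22 bits

Number of steps required ≥ 3.3 V / 1.39 µV = 2374100.72.
Need 2^N ≥ 2374100.72; 2^21 = 2097152, 2^22 = 4194304.
Minimum N = 22.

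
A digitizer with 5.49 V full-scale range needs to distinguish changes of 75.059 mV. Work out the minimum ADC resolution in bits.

7 bits

Number of steps required ≥ 5.49 V / 75.059 mV = 73.14.
Need 2^N ≥ 73.14; 2^6 = 64, 2^7 = 128.
Minimum N = 7.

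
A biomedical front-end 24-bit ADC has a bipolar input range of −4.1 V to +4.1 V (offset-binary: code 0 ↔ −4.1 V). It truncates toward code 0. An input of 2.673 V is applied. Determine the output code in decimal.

LSB = 8.2 V / 16777216 = 0.49 µV.
Input sits at 13857571.216 steps above V_low.
So the output code is 13857571.

code 13857571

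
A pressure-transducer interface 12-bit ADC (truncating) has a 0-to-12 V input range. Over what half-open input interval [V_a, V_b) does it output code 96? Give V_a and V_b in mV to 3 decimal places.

[281.250 mV, 284.180 mV)

LSB = 12/2^12 = 2.930 mV.
V_a = V_low + 96·LSB = 0.28125 V; V_b = V_low + 97·LSB = 0.28418 V.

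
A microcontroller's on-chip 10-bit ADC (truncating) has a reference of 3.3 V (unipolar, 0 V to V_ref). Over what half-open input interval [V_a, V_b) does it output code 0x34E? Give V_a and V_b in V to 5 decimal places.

[2.72637 V, 2.72959 V)

LSB = 3.3/2^10 = 3.223 mV.
Code 0x34E = 846 decimal.
V_a = V_low + 846·LSB = 2.72637 V; V_b = V_low + 847·LSB = 2.72959 V.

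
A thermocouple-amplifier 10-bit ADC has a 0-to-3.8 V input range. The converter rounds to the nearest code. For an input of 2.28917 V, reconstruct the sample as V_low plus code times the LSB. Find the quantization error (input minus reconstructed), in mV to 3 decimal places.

-0.478 mV

One LSB is 3.8 V / 1024 = 3.711 mV.
(V_in − V_low)/LSB = (2.28917 − 0)/0.00371094 = 616.8711 → code 617 (round).
Reconstructed: 2.2896484 V.
Error = 2.28917 − 2.2896484 = -0.000478438 V = -0.478 mV.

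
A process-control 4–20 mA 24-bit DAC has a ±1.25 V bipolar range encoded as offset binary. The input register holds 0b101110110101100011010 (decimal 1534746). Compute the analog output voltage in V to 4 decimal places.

-1.0213 V

LSB = 2.5 V / 2^24 = 0.15 µV.
Code 0b101110110101100011010 = 1534746 decimal.
V_out = (−1.25) + 1534746 × 1.49012e-07 V = -1.02131 V.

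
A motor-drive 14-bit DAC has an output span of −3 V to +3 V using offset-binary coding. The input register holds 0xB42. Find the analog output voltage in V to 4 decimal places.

LSB = 6 V / 2^14 = 366.21 µV.
Code 0xB42 = 2882 decimal.
V_out = (−3) + 2882 × 0.000366211 V = -1.94458 V.

-1.9446 V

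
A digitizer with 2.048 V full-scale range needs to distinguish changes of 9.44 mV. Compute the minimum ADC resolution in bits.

8 bits

Number of steps required ≥ 2.048 V / 9.44 mV = 216.95.
Need 2^N ≥ 216.95; 2^7 = 128, 2^8 = 256.
Minimum N = 8.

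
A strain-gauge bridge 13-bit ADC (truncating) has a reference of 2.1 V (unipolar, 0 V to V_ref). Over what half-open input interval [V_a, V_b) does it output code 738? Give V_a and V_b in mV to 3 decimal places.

[189.185 mV, 189.441 mV)

LSB = 2.1/2^13 = 256.35 µV.
V_a = V_low + 738·LSB = 0.189185 V; V_b = V_low + 739·LSB = 0.189441 V.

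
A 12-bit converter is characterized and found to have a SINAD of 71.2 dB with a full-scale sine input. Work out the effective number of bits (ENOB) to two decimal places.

11.53 bits

ENOB = (SINAD − 1.76) / 6.02 = (71.2 − 1.76)/6.02 = 11.535.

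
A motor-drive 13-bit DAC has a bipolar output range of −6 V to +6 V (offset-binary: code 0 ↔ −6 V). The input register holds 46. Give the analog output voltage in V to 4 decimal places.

-5.9326 V

LSB = 12 V / 2^13 = 1.465 mV.
V_out = (−6) + 46 × 0.00146484 V = -5.93262 V.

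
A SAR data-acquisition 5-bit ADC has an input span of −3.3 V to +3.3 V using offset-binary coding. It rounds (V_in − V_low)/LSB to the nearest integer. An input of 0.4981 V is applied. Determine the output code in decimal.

LSB = 6.6 V / 32 = 206.250 mV.
(0.4981 − (−3.3)) / 0.20625 = 18.415 LSBs.
round(18.415) = 18.

code 18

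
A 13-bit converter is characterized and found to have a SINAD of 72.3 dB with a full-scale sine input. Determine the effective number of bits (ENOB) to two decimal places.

11.72 bits

ENOB = (SINAD − 1.76) / 6.02 = (72.3 − 1.76)/6.02 = 11.718.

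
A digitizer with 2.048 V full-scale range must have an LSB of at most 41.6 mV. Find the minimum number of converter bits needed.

6 bits

Number of steps required ≥ 2.048 V / 41.6 mV = 49.23.
Need 2^N ≥ 49.23; 2^5 = 32, 2^6 = 64.
Minimum N = 6.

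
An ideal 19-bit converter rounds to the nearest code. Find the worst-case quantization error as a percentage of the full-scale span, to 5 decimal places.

0.00010 %

Rounding → worst-case error = ½ LSB = V_FS/2^20, so 100/1048576 = 9.53674e-05 % of full scale.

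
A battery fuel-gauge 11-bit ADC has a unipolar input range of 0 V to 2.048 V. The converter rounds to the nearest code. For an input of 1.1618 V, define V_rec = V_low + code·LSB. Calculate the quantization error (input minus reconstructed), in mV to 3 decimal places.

LSB = 2.048/2^11 = 1.000 mV.
(V_in − V_low)/LSB = (1.1618 − 0)/0.001 = 1161.8000 → code 1162 (round).
Reconstructed: 1.162 V.
V_in − V_rec = -0.0002 V = -0.200 mV.

-0.200 mV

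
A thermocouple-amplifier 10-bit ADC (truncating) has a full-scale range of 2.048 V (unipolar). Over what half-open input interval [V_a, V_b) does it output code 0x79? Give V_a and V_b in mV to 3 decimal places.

LSB = 2.048/2^10 = 2.000 mV.
Code 0x79 = 121 decimal.
V_a = V_low + 121·LSB = 0.242 V; V_b = V_low + 122·LSB = 0.244 V.

[242.000 mV, 244.000 mV)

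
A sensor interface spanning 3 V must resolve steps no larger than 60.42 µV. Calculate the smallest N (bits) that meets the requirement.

16 bits

Number of steps required ≥ 3 V / 60.42 µV = 49652.43.
Need 2^N ≥ 49652.43; 2^15 = 32768, 2^16 = 65536.
Minimum N = 16.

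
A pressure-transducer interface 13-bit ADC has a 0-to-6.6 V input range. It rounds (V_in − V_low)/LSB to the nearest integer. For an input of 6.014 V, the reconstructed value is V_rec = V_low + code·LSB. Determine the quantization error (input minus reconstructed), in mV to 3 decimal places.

LSB = 6.6/2^13 = 0.806 mV.
(V_in − V_low)/LSB = (6.014 − 0)/0.000805664 = 7464.6497 → code 7465 (round).
V_rec = 0 + 7465·0.000805664 = 6.0142822 V.
V_in − V_rec = -0.000282227 V = -0.282 mV.

-0.282 mV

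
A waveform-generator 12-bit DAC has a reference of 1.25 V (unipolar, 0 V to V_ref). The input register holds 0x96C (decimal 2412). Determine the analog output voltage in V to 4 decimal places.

LSB = 1.25 V / 2^12 = 305.18 µV.
Code 0x96C = 2412 decimal.
V_out = 0 + 2412 × 0.000305176 V = 0.736084 V.

0.7361 V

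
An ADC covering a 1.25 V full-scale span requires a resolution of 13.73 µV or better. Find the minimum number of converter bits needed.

17 bits

Number of steps required ≥ 1.25 V / 13.73 µV = 91041.51.
Need 2^N ≥ 91041.51; 2^16 = 65536, 2^17 = 131072.
Minimum N = 17.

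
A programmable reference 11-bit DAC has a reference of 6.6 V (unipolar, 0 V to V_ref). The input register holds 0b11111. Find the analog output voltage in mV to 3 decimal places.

99.902 mV

LSB = 6.6 V / 2^11 = 3.223 mV.
Code 0b11111 = 31 decimal.
V_out = 0 + 31 × 0.00322266 V = 0.0999023 V.
= 99.902 mV.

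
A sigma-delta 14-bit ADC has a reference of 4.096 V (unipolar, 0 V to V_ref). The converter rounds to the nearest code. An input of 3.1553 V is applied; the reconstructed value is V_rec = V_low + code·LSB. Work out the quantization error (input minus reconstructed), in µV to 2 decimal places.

50.00 µV

LSB = 4.096/2^14 = 250.00 µV.
(V_in − V_low)/LSB = (3.1553 − 0)/0.00025 = 12621.2000 → code 12621 (round).
Code 12621 maps back to 0 + 12621×0.00025 V = 3.15525 V.
Error = 3.1553 − 3.15525 = 5e-05 V = 50.00 µV.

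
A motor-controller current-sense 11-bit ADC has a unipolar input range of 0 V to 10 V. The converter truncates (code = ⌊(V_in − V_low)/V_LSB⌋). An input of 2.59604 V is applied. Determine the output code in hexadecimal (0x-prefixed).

Full-scale span = 10 V; LSB = 10/2^11 = 4.883 mV.
Input sits at 531.669 steps above V_low.
⌊·⌋(531.669) = 531.
In hexadecimal (0x-prefixed): 0x213.

code 0x213 (decimal 531)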